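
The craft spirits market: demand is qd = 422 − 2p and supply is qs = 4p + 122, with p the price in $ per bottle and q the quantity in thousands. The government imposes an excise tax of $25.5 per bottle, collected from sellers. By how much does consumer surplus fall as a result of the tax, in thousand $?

Consumer surplus falls by $5185 thousand.

Without the tax, 422 − 2p = 4p + 122 gives 6p = 300, so p* = $50 and q* = 322.
With the tax collected from sellers, supply shifts: qs = 4(p − 25.5) + 122.
Solving gives q = 288 with buyers paying $67 and sellers receiving $41.5 (the $25.5 wedge).
ΔCS is the trapezoid between Q = 288 and Q = 322 of height $17: ½ · (322 + 288) · 17 = $5185.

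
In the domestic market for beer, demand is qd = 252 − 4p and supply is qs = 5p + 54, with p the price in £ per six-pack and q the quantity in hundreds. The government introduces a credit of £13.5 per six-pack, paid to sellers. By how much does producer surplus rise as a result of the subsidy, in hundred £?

Before the subsidy: set 252 − 4p = 5p + 54 → p* = £22, q* = 164.
With a per-unit subsidy paid to sellers, each receives p + 13.5 per unit sold, so supply becomes qs = 5(p + 13.5) + 54.
New equilibrium: buyers pay £14.5, sellers receive £28, q = 194. (Wedge: pb − ps = −13.5.)
ΔPS is the trapezoid between Q = 194 and Q = 164 of height £6: ½ · (164 + 194) · 6 = £1074.

Producer surplus rises by £1074 hundred.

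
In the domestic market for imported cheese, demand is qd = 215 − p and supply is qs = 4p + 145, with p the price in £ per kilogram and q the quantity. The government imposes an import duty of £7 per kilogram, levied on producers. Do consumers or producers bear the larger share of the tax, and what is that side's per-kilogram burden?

Without the tax, 215 − p = 4p + 145 gives 5p = 70, so p* = £14 and q* = 201.
With the tax collected from producers, supply shifts: qs = 4(p − 7) + 145.
New equilibrium: consumers pay £19.6, producers receive £12.6, q = 195.4. (Wedge: pb − ps = 7.)
Per-kilogram burden: consumers £5.6, producers £1.4.
Consumers take the larger share because demand is less price-elastic here (demand slope 1 vs supply slope 4).

Consumers bear the larger share: £5.6 per kilogram.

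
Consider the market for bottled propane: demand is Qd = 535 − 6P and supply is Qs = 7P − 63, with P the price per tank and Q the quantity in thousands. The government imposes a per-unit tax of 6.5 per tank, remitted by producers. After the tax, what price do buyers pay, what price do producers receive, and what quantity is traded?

Before the tax: set 535 − 6P = 7P − 63 → P* = 46, Q* = 259.
With the tax collected from producers, supply shifts: Qs = 7(P − 6.5) − 63.
Solving gives Q = 238 with buyers paying 49.5 and producers receiving 43 (the 6.5 wedge).
The less price-elastic side of the market bears the larger share of a per-unit tax.

Buyers pay 49.5; producers receive 43; quantity = 238.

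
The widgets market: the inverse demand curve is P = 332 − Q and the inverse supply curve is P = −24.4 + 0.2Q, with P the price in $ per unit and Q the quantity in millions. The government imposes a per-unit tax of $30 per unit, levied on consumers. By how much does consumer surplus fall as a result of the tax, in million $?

Inverting to Q(P) form: Qd = 332 − P; Qs = 5P + 122.
Before the tax: set 332 − P = 5P + 122 → P* = $35, Q* = 297.
With the tax collected from consumers, demand (in seller-price terms) shifts: Qd = 332 − (P + 30).
Solving gives Q = 272 with consumers paying $60 and producers receiving $30 (the $30 wedge).
ΔCS is the trapezoid between Q = 272 and Q = 297 of height $25: ½ · (297 + 272) · 25 = $7112.5.

Consumer surplus falls by $7112.5 million.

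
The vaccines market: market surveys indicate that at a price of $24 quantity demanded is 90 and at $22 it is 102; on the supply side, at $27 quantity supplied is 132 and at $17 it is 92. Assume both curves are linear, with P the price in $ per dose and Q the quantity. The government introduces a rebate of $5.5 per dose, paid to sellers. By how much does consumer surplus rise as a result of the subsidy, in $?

Consumer surplus rises by $252.12.

Demand slope: (102 − 90)/(22 − 24) = -6, so Qd = 234 − 6P.
Supply slope: (92 − 132)/(17 − 27) = 4, so Qs = 4P + 24.
Without the subsidy, 234 − 6P = 4P + 24 gives 10P = 210, so P* = $21 and Q* = 108.
With a per-unit subsidy paid to sellers, each receives P + 5.5 per unit sold, so supply becomes Qs = 4(P + 5.5) + 24.
Solving gives Q = 121.2 with buyers paying $18.8 and sellers receiving $24.3 (the $5.5 wedge).
ΔCS is the trapezoid between Q = 121.2 and Q = 108 of height $2.2: ½ · (108 + 121.2) · 2.2 = $252.12.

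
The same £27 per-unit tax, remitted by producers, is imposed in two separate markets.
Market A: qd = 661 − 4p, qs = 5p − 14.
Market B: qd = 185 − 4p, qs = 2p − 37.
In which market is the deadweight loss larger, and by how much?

Market A, by £324.

Market A: pre-tax p* = £75, q* = 361; post-tax q = 301; deadweight loss = £810.
Market B: pre-tax p* = £37, q* = 37; post-tax q = 1; deadweight loss = £486.
Difference: £810 vs £486 → market A is larger by £324.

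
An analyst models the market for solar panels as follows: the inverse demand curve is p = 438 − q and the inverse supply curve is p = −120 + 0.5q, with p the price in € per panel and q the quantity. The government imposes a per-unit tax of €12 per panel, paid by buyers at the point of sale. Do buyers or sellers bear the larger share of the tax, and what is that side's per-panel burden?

Buyers bear the larger share: €8 per panel.

Rewrite in direct form: qd = 438 − p and qs = 2p + 240.
Without the tax, 438 − p = 2p + 240 gives 3p = 198, so p* = €66 and q* = 372.
With the tax collected from buyers, demand (in seller-price terms) shifts: qd = 438 − (p + 12).
Solving gives q = 364 with buyers paying €74 and sellers receiving €62 (the €12 wedge).
Per-panel burden: buyers €8, sellers €4.
Buyers take the larger share because demand is less price-elastic here (demand slope 1 vs supply slope 2).
The less price-elastic side of the market bears the larger share of a per-unit tax.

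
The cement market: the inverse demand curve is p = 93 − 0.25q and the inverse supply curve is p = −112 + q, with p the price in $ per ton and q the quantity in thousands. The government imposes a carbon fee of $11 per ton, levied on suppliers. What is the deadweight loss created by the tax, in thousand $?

Inverting to q(p) form: qd = 372 − 4p; qs = p + 112.
Before the tax: set 372 − 4p = p + 112 → p* = $52, q* = 164.
With the tax collected from suppliers, supply shifts: qs = (p − 11) + 112.
Solving gives q = 155.2 with buyers paying $54.2 and suppliers receiving $43.2 (the $11 wedge).
Quantity falls by |ΔQ| = |164 − 155.2| = 8.8.
DWL = ½ · t · |ΔQ| = ½ · 11 · 8.8 = $48.4.

Deadweight loss = $48.4 thousand.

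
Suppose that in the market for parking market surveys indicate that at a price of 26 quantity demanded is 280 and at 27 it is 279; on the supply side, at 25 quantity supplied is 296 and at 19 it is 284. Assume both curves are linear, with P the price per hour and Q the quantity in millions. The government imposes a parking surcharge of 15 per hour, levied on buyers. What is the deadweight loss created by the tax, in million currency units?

Deadweight loss = 75 million.

Demand slope: (279 − 280)/(27 − 26) = -1, so Qd = 306 − P.
Supply slope: (284 − 296)/(19 − 25) = 2, so Qs = 2P + 246.
Before the tax: set 306 − P = 2P + 246 → P* = 20, Q* = 286.
With the tax collected from buyers, demand (in seller-price terms) shifts: Qd = 306 − (P + 15).
New equilibrium: buyers pay 30, sellers receive 15, Q = 276. (Wedge: Pb − Ps = 15.)
Quantity falls by |ΔQ| = |286 − 276| = 10.
DWL = ½ · t · |ΔQ| = ½ · 15 · 10 = 75.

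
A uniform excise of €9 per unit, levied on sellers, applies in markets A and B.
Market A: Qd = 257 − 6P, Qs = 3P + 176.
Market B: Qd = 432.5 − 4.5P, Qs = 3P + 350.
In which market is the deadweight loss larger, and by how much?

Market A, by €8.1.

Market A: pre-tax P* = €9, Q* = 203; post-tax Q = 185; deadweight loss = €81.
Market B: pre-tax P* = €11, Q* = 383; post-tax Q = 366.8; deadweight loss = €72.9.
Difference: €81 vs €72.9 → market A is larger by €8.1.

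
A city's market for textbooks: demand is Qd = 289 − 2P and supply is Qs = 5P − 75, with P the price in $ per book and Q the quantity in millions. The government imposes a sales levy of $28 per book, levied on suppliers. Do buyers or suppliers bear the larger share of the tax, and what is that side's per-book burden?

Before the tax: set 289 − 2P = 5P − 75 → P* = $52, Q* = 185.
With the tax collected from suppliers, supply shifts: Qs = 5(P − 28) − 75.
New equilibrium: buyers pay $72, suppliers receive $44, Q = 145. (Wedge: Pb − Ps = 28.)
Per-book burden: buyers $20, suppliers $8.
Buyers take the larger share because demand is less price-elastic here (demand slope 2 vs supply slope 5).

Buyers bear the larger share: $20 per book.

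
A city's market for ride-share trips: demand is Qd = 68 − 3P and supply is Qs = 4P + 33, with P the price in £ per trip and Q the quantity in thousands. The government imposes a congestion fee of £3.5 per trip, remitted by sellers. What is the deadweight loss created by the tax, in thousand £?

Deadweight loss = £10.5 thousand.

Without the tax, 68 − 3P = 4P + 33 gives 7P = 35, so P* = £5 and Q* = 53.
With the tax collected from sellers, supply shifts: Qs = 4(P − 3.5) + 33.
New equilibrium: buyers pay £7, sellers receive £3.5, Q = 47. (Wedge: Pb − Ps = 3.5.)
Quantity falls by |ΔQ| = |53 − 47| = 6.
DWL = ½ · t · |ΔQ| = ½ · 3.5 · 6 = £10.5.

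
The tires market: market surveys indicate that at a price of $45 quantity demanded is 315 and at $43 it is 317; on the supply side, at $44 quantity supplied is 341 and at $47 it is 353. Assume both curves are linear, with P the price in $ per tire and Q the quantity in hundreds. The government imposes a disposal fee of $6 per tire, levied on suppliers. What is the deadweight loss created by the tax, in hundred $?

Deadweight loss = $14.4 hundred.

Demand slope: (317 − 315)/(43 − 45) = -1, so Qd = 360 − P.
Supply slope: (353 − 341)/(47 − 44) = 4, so Qs = 4P + 165.
Without the tax, 360 − P = 4P + 165 gives 5P = 195, so P* = $39 and Q* = 321.
With the tax collected from suppliers, supply shifts: Qs = 4(P − 6) + 165.
New equilibrium: consumers pay $43.8, suppliers receive $37.8, Q = 316.2. (Wedge: Pb − Ps = 6.)
Quantity falls by |ΔQ| = |321 − 316.2| = 4.8.
DWL = ½ · t · |ΔQ| = ½ · 6 · 4.8 = $14.4.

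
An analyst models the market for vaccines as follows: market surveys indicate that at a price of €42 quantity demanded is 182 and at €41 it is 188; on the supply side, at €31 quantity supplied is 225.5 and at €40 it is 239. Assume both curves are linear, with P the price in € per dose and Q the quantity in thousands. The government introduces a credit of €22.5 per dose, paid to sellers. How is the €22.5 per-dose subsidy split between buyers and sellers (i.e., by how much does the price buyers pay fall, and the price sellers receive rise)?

Buyers gain €4.5 per dose; sellers gain €18 per dose.

Demand slope: (188 − 182)/(41 − 42) = -6, so Qd = 434 − 6P.
Supply slope: (239 − 225.5)/(40 − 31) = 1.5, so Qs = 1.5P + 179.
Before the subsidy: set 434 − 6P = 1.5P + 179 → P* = €34, Q* = 230.
With a per-unit subsidy paid to sellers, each receives P + 22.5 per unit sold, so supply becomes Qs = 1.5(P + 22.5) + 179.
Solving gives Q = 257 with buyers paying €29.5 and sellers receiving €52 (the €22.5 wedge).
Gain to buyers: €4.5; to sellers: €18. (They sum to €22.5.)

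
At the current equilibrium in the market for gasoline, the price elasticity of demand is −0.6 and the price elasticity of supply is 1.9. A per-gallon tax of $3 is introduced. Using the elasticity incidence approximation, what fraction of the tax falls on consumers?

Consumers' share ≈ 0.76.

Incidence ratio: consumers' share ≈ εs / (εs + |εd|) = 1.9 / (1.9 + 0.6) = 0.76.
Supply is the more elastic side, so consumers bear the larger share.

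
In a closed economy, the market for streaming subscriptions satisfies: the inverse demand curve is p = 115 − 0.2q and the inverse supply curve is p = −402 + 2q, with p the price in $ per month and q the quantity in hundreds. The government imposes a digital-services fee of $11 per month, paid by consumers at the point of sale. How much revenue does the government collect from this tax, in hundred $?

Tax revenue = $2530 hundred.

Inverting to q(p) form: qd = 575 − 5p; qs = 0.5p + 201.
Without the tax, 575 − 5p = 0.5p + 201 gives 5.5p = 374, so p* = $68 and q* = 235.
With the tax collected from consumers, demand (in seller-price terms) shifts: qd = 575 − 5(p + 11).
New equilibrium: consumers pay $69, sellers receive $58, q = 230. (Wedge: pb − ps = 11.)
Revenue = t · Q = 11 · 230 = $2530.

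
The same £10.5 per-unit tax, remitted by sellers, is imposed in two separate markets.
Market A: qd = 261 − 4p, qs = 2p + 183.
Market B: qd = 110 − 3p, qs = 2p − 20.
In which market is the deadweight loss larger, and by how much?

Market A: pre-tax p* = £13, q* = 209; post-tax q = 195; deadweight loss = £73.5.
Market B: pre-tax p* = £26, q* = 32; post-tax q = 19.4; deadweight loss = £66.15.
Difference: £73.5 vs £66.15 → market A is larger by £7.35.

Market A, by £7.35.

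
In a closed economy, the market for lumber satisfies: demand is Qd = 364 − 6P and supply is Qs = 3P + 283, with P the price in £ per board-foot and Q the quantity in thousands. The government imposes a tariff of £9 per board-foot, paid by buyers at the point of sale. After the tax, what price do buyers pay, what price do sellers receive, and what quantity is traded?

Buyers pay £12; sellers receive £3; quantity = 292.

Before the tax: set 364 − 6P = 3P + 283 → P* = £9, Q* = 310.
With the tax collected from buyers, demand (in seller-price terms) shifts: Qd = 364 − 6(P + 9).
New equilibrium: buyers pay £12, sellers receive £3, Q = 292. (Wedge: Pb − Ps = 9.)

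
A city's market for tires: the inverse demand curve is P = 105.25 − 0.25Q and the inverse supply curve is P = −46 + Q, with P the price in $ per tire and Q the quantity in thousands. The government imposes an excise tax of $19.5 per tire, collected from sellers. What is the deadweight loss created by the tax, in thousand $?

Rewrite in direct form: Qd = 421 − 4P and Qs = P + 46.
Without the tax, 421 − 4P = P + 46 gives 5P = 375, so P* = $75 and Q* = 121.
With the tax collected from sellers, supply shifts: Qs = (P − 19.5) + 46.
Solving gives Q = 105.4 with consumers paying $78.9 and sellers receiving $59.4 (the $19.5 wedge).
Quantity falls by |ΔQ| = |121 − 105.4| = 15.6.
DWL = ½ · t · |ΔQ| = ½ · 19.5 · 15.6 = $152.1.

Deadweight loss = $152.1 thousand.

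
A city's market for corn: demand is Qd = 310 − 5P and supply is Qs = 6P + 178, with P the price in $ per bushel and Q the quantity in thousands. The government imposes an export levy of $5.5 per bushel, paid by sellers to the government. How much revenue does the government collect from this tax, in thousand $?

Without the tax, 310 − 5P = 6P + 178 gives 11P = 132, so P* = $12 and Q* = 250.
With the tax collected from sellers, supply shifts: Qs = 6(P − 5.5) + 178.
Solving gives Q = 235 with buyers paying $15 and sellers receiving $9.5 (the $5.5 wedge).
Revenue = t · Q = 5.5 · 235 = $1292.5.

Tax revenue = $1292.5 thousand.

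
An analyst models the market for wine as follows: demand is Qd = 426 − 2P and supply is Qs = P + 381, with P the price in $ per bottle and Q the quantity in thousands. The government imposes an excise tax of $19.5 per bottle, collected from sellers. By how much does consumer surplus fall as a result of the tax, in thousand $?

Consumer surplus falls by $2531.75 thousand.

Before the tax: set 426 − 2P = P + 381 → P* = $15, Q* = 396.
With the tax collected from sellers, supply shifts: Qs = (P − 19.5) + 381.
New equilibrium: buyers pay $21.5, sellers receive $2, Q = 383. (Wedge: Pb − Ps = 19.5.)
ΔCS is the trapezoid between Q = 383 and Q = 396 of height $6.5: ½ · (396 + 383) · 6.5 = $2531.75.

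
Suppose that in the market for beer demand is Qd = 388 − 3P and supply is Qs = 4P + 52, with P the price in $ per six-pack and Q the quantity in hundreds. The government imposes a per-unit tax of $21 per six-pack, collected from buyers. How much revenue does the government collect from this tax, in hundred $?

Tax revenue = $4368 hundred.

Before the tax: set 388 − 3P = 4P + 52 → P* = $48, Q* = 244.
With the tax collected from buyers, demand (in seller-price terms) shifts: Qd = 388 − 3(P + 21).
New equilibrium: buyers pay $60, suppliers receive $39, Q = 208. (Wedge: Pb − Ps = 21.)
Revenue = t · Q = 21 · 208 = $4368.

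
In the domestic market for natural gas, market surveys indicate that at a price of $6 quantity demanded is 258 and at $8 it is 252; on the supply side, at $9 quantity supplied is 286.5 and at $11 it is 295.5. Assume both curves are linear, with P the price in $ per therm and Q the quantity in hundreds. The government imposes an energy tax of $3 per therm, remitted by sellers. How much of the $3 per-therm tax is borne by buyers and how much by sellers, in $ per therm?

Demand slope: (252 − 258)/(8 − 6) = -3, so Qd = 276 − 3P.
Supply slope: (295.5 − 286.5)/(11 − 9) = 4.5, so Qs = 4.5P + 246.
Before the tax: set 276 − 3P = 4.5P + 246 → P* = $4, Q* = 264.
With the tax collected from sellers, supply shifts: Qs = 4.5(P − 3) + 246.
Solving gives Q = 258.6 with buyers paying $5.8 and sellers receiving $2.8 (the $3 wedge).
Burden on buyers: $1.8; on sellers: $1.2. (They sum to $3.)

Buyers bear $1.8 per therm; sellers bear $1.2 per therm.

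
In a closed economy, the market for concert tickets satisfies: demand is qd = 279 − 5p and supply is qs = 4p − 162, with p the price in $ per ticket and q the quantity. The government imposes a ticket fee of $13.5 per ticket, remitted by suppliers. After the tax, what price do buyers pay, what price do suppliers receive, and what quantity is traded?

Without the tax, 279 − 5p = 4p − 162 gives 9p = 441, so p* = $49 and q* = 34.
With the tax collected from suppliers, supply shifts: qs = 4(p − 13.5) − 162.
New equilibrium: buyers pay $55, suppliers receive $41.5, q = 4. (Wedge: pb − ps = 13.5.)
The less price-elastic side of the market bears the larger share of a per-unit tax.

Buyers pay $55; suppliers receive $41.5; quantity = 4.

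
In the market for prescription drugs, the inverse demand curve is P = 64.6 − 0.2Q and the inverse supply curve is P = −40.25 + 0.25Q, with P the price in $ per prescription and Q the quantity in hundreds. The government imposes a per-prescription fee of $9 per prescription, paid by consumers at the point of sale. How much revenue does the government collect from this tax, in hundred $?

Rewrite in direct form: Qd = 323 − 5P and Qs = 4P + 161.
Before the tax: set 323 − 5P = 4P + 161 → P* = $18, Q* = 233.
With the tax collected from consumers, demand (in seller-price terms) shifts: Qd = 323 − 5(P + 9).
Solving gives Q = 213 with consumers paying $22 and suppliers receiving $13 (the $9 wedge).
Revenue = t · Q = 9 · 213 = $1917.

Tax revenue = $1917 hundred.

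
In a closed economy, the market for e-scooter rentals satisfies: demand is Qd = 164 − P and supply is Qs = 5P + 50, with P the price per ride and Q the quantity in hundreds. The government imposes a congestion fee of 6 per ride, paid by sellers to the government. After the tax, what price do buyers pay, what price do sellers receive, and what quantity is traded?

Buyers pay 24; sellers receive 18; quantity = 140.

Without the tax, 164 − P = 5P + 50 gives 6P = 114, so P* = 19 and Q* = 145.
With the tax collected from sellers, supply shifts: Qs = 5(P − 6) + 50.
New equilibrium: buyers pay 24, sellers receive 18, Q = 140. (Wedge: Pb − Ps = 6.)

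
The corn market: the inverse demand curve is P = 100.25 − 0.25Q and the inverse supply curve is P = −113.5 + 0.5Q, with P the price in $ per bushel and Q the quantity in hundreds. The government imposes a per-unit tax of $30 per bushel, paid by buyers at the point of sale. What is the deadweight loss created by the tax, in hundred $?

Rewrite in direct form: Qd = 401 − 4P and Qs = 2P + 227.
Before the tax: set 401 − 4P = 2P + 227 → P* = $29, Q* = 285.
With the tax collected from buyers, demand (in seller-price terms) shifts: Qd = 401 − 4(P + 30).
New equilibrium: buyers pay $39, suppliers receive $9, Q = 245. (Wedge: Pb − Ps = 30.)
Quantity falls by |ΔQ| = |285 − 245| = 40.
DWL = ½ · t · |ΔQ| = ½ · 30 · 40 = $600.

Deadweight loss = $600 hundred.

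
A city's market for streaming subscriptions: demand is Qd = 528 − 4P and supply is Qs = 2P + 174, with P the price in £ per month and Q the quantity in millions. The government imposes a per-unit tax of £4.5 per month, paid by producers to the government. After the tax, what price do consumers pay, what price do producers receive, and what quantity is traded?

Without the tax, 528 − 4P = 2P + 174 gives 6P = 354, so P* = £59 and Q* = 292.
With the tax collected from producers, supply shifts: Qs = 2(P − 4.5) + 174.
New equilibrium: consumers pay £60.5, producers receive £56, Q = 286. (Wedge: Pb − Ps = 4.5.)
The less price-elastic side of the market bears the larger share of a per-unit tax.

Consumers pay £60.5; producers receive £56; quantity = 286.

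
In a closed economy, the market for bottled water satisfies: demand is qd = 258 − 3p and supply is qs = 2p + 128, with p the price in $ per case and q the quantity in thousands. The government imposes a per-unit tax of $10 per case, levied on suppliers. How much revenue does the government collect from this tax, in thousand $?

Before the tax: set 258 − 3p = 2p + 128 → p* = $26, q* = 180.
With the tax collected from suppliers, supply shifts: qs = 2(p − 10) + 128.
New equilibrium: buyers pay $30, suppliers receive $20, q = 168. (Wedge: pb − ps = 10.)
Revenue = t · Q = 10 · 168 = $1680.

Tax revenue = $1680 thousand.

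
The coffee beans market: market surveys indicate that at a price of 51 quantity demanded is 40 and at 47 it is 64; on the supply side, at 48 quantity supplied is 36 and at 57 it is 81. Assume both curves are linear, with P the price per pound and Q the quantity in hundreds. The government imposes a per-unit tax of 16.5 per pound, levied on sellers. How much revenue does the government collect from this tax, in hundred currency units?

Tax revenue = 16.5 hundred.

Demand slope: (64 − 40)/(47 − 51) = -6, so Qd = 346 − 6P.
Supply slope: (81 − 36)/(57 − 48) = 5, so Qs = 5P − 204.
Without the tax, 346 − 6P = 5P − 204 gives 11P = 550, so P* = 50 and Q* = 46.
With the tax collected from sellers, supply shifts: Qs = 5(P − 16.5) − 204.
Solving gives Q = 1 with buyers paying 57.5 and sellers receiving 41 (the 16.5 wedge).
Revenue = t · Q = 16.5 · 1 = 16.5.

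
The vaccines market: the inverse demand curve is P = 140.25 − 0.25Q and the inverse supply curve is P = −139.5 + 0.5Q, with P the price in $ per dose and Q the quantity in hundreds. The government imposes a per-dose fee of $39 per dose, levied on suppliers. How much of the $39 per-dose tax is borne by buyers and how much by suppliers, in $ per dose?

Inverting to Q(P) form: Qd = 561 − 4P; Qs = 2P + 279.
Without the tax, 561 − 4P = 2P + 279 gives 6P = 282, so P* = $47 and Q* = 373.
With the tax collected from suppliers, supply shifts: Qs = 2(P − 39) + 279.
New equilibrium: buyers pay $60, suppliers receive $21, Q = 321. (Wedge: Pb − Ps = 39.)
Burden on buyers: $13; on suppliers: $26. (They sum to $39.)
The less price-elastic side of the market bears the larger share of a per-unit tax.

Buyers bear $13 per dose; suppliers bear $26 per dose.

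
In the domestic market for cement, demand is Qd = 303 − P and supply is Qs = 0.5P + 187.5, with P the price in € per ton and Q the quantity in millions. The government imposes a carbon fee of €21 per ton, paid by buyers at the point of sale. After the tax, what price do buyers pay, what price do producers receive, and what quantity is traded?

Buyers pay €84; producers receive €63; quantity = 219.

Before the tax: set 303 − P = 0.5P + 187.5 → P* = €77, Q* = 226.
With the tax collected from buyers, demand (in seller-price terms) shifts: Qd = 303 − (P + 21).
Solving gives Q = 219 with buyers paying €84 and producers receiving €63 (the €21 wedge).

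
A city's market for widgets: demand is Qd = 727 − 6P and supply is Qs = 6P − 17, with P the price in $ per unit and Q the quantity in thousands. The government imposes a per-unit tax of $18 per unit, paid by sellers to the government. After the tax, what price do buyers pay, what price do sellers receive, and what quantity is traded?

Buyers pay $71; sellers receive $53; quantity = 301.

Without the tax, 727 − 6P = 6P − 17 gives 12P = 744, so P* = $62 and Q* = 355.
With the tax collected from sellers, supply shifts: Qs = 6(P − 18) − 17.
Solving gives Q = 301 with buyers paying $71 and sellers receiving $53 (the $18 wedge).
The less price-elastic side of the market bears the larger share of a per-unit tax.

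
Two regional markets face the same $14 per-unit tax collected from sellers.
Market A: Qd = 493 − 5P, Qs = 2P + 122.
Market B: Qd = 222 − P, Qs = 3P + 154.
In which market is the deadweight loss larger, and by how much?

Market A: pre-tax P* = $53, Q* = 228; post-tax Q = 208; deadweight loss = $140.
Market B: pre-tax P* = $17, Q* = 205; post-tax Q = 194.5; deadweight loss = $73.5.
Difference: $140 vs $73.5 → market A is larger by $66.5.

Market A, by $66.5.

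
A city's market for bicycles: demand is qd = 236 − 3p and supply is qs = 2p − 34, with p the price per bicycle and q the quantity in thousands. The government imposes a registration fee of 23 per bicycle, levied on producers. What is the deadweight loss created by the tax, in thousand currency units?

Without the tax, 236 − 3p = 2p − 34 gives 5p = 270, so p* = 54 and q* = 74.
With the tax collected from producers, supply shifts: qs = 2(p − 23) − 34.
Solving gives q = 46.4 with buyers paying 63.2 and producers receiving 40.2 (the 23 wedge).
Quantity falls by |ΔQ| = |74 − 46.4| = 27.6.
DWL = ½ · t · |ΔQ| = ½ · 23 · 27.6 = 317.4.

Deadweight loss = 317.4 thousand.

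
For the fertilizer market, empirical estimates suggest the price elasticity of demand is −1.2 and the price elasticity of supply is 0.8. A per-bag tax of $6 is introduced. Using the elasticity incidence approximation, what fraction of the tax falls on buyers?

Incidence ratio: buyers' share ≈ εs / (εs + |εd|) = 0.8 / (0.8 + 1.2) = 0.4.
Supply is the less elastic side, so buyers bear the smaller share.

Buyers' share ≈ 0.4.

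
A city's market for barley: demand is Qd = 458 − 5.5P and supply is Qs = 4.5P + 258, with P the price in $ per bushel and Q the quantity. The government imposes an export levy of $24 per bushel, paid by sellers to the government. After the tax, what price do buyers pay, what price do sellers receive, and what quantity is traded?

Buyers pay $30.8; sellers receive $6.8; quantity = 288.6.

Without the tax, 458 − 5.5P = 4.5P + 258 gives 10P = 200, so P* = $20 and Q* = 348.
With the tax collected from sellers, supply shifts: Qs = 4.5(P − 24) + 258.
New equilibrium: buyers pay $30.8, sellers receive $6.8, Q = 288.6. (Wedge: Pb − Ps = 24.)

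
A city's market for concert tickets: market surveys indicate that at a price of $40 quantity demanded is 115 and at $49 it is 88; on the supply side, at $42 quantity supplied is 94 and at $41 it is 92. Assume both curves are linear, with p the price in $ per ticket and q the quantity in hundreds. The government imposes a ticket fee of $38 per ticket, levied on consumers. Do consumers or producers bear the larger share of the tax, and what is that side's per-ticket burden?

Producers bear the larger share: $22.8 per ticket.

Demand slope: (88 − 115)/(49 − 40) = -3, so qd = 235 − 3p.
Supply slope: (92 − 94)/(41 − 42) = 2, so qs = 2p + 10.
Before the tax: set 235 − 3p = 2p + 10 → p* = $45, q* = 100.
With the tax collected from consumers, demand (in seller-price terms) shifts: qd = 235 − 3(p + 38).
Solving gives q = 54.4 with consumers paying $60.2 and producers receiving $22.2 (the $38 wedge).
Per-ticket burden: consumers $15.2, producers $22.8.
Producers take the larger share because supply is less price-elastic here (demand slope 3 vs supply slope 2).
The less price-elastic side of the market bears the larger share of a per-unit tax.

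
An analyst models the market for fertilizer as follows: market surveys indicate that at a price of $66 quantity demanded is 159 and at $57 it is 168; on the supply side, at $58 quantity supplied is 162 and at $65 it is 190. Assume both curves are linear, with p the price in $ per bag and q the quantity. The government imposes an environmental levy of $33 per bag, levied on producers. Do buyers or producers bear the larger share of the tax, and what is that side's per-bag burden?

Demand slope: (168 − 159)/(57 − 66) = -1, so qd = 225 − p.
Supply slope: (190 − 162)/(65 − 58) = 4, so qs = 4p − 70.
Before the tax: set 225 − p = 4p − 70 → p* = $59, q* = 166.
With the tax collected from producers, supply shifts: qs = 4(p − 33) − 70.
Solving gives q = 139.6 with buyers paying $85.4 and producers receiving $52.4 (the $33 wedge).
Per-bag burden: buyers $26.4, producers $6.6.
Buyers take the larger share because demand is less price-elastic here (demand slope 1 vs supply slope 4).
The less price-elastic side of the market bears the larger share of a per-unit tax.

Buyers bear the larger share: $26.4 per bag.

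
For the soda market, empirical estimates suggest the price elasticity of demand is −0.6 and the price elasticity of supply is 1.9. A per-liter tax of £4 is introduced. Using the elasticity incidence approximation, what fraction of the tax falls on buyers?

Buyers' share ≈ 0.76.

Incidence ratio: buyers' share ≈ εs / (εs + |εd|) = 1.9 / (1.9 + 0.6) = 0.76.
Supply is the more elastic side, so buyers bear the larger share.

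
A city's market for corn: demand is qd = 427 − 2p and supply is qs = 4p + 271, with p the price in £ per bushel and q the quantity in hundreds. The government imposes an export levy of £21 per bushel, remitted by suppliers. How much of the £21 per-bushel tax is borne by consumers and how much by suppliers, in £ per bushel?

Consumers bear £14 per bushel; suppliers bear £7 per bushel.

Before the tax: set 427 − 2p = 4p + 271 → p* = £26, q* = 375.
With the tax collected from suppliers, supply shifts: qs = 4(p − 21) + 271.
Solving gives q = 347 with consumers paying £40 and suppliers receiving £19 (the £21 wedge).
Burden on consumers: £14; on suppliers: £7. (They sum to £21.)
The less price-elastic side of the market bears the larger share of a per-unit tax.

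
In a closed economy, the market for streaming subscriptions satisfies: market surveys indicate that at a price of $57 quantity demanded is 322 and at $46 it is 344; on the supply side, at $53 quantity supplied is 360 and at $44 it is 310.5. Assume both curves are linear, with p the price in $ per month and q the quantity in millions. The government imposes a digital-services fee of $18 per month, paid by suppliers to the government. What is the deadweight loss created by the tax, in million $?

Deadweight loss = $237.6 million.

Demand slope: (344 − 322)/(46 − 57) = -2, so qd = 436 − 2p.
Supply slope: (310.5 − 360)/(44 − 53) = 5.5, so qs = 5.5p + 68.5.
Without the tax, 436 − 2p = 5.5p + 68.5 gives 7.5p = 367.5, so p* = $49 and q* = 338.
With the tax collected from suppliers, supply shifts: qs = 5.5(p − 18) + 68.5.
New equilibrium: consumers pay $62.2, suppliers receive $44.2, q = 311.6. (Wedge: pb − ps = 18.)
Quantity falls by |ΔQ| = |338 − 311.6| = 26.4.
DWL = ½ · t · |ΔQ| = ½ · 18 · 26.4 = $237.6.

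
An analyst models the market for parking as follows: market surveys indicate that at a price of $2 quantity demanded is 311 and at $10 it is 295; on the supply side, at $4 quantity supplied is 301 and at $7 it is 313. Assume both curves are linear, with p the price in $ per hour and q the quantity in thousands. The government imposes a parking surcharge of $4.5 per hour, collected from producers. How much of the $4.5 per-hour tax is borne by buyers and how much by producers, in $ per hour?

Demand slope: (295 − 311)/(10 − 2) = -2, so qd = 315 − 2p.
Supply slope: (313 − 301)/(7 − 4) = 4, so qs = 4p + 285.
Without the tax, 315 − 2p = 4p + 285 gives 6p = 30, so p* = $5 and q* = 305.
With the tax collected from producers, supply shifts: qs = 4(p − 4.5) + 285.
Solving gives q = 299 with buyers paying $8 and producers receiving $3.5 (the $4.5 wedge).
Burden on buyers: $3; on producers: $1.5. (They sum to $4.5.)
The less price-elastic side of the market bears the larger share of a per-unit tax.

Buyers bear $3 per hour; producers bear $1.5 per hour.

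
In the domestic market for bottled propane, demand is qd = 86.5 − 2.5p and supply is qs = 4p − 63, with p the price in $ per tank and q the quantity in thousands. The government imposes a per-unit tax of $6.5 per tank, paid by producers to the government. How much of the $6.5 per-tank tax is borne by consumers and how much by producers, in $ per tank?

Without the tax, 86.5 − 2.5p = 4p − 63 gives 6.5p = 149.5, so p* = $23 and q* = 29.
With the tax collected from producers, supply shifts: qs = 4(p − 6.5) − 63.
New equilibrium: consumers pay $27, producers receive $20.5, q = 19. (Wedge: pb − ps = 6.5.)
Burden on consumers: $4; on producers: $2.5. (They sum to $6.5.)

Consumers bear $4 per tank; producers bear $2.5 per tank.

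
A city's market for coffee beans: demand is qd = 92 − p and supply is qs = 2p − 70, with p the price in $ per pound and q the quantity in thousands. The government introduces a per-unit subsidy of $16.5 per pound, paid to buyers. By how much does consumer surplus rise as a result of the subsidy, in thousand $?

Consumer surplus rises by $478.5 thousand.

Without the subsidy, 92 − p = 2p − 70 gives 3p = 162, so p* = $54 and q* = 38.
With a per-unit subsidy paid to buyers, each effectively pays p − 16.5, so demand becomes qd = 92 − (p − 16.5).
Solving gives q = 49 with buyers paying $43 and producers receiving $59.5 (the $16.5 wedge).
ΔCS is the trapezoid between Q = 49 and Q = 38 of height $11: ½ · (38 + 49) · 11 = $478.5.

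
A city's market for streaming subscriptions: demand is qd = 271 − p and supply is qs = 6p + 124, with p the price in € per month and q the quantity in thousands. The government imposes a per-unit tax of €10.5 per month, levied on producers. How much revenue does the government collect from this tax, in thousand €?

Before the tax: set 271 − p = 6p + 124 → p* = €21, q* = 250.
With the tax collected from producers, supply shifts: qs = 6(p − 10.5) + 124.
New equilibrium: buyers pay €30, producers receive €19.5, q = 241. (Wedge: pb − ps = 10.5.)
Revenue = t · Q = 10.5 · 241 = €2530.5.

Tax revenue = €2530.5 thousand.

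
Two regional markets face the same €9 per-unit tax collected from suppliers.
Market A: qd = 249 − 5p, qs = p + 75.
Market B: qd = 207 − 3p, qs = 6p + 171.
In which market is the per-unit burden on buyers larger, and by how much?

Market A: pre-tax p* = €29, q* = 104; post-tax q = 96.5; per-unit burden on buyers = €1.5.
Market B: pre-tax p* = €4, q* = 195; post-tax q = 177; per-unit burden on buyers = €6.
Difference: €1.5 vs €6 → market B is larger by €4.5.

Market B, by €4.5.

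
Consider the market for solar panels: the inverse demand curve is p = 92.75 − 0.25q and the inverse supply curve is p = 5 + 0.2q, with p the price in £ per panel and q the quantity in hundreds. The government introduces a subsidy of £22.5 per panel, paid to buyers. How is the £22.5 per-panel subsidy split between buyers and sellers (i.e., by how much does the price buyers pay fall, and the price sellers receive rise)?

Inverting to q(p) form: qd = 371 − 4p; qs = 5p − 25.
Without the subsidy, 371 − 4p = 5p − 25 gives 9p = 396, so p* = £44 and q* = 195.
With a per-unit subsidy paid to buyers, each effectively pays p − 22.5, so demand becomes qd = 371 − 4(p − 22.5).
Solving gives q = 245 with buyers paying £31.5 and sellers receiving £54 (the £22.5 wedge).
Gain to buyers: £12.5; to sellers: £10. (They sum to £22.5.)

Buyers gain £12.5 per panel; sellers gain £10 per panel.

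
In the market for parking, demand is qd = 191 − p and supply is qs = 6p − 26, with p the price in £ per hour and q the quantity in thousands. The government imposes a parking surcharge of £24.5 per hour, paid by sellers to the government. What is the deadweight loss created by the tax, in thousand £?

Before the tax: set 191 − p = 6p − 26 → p* = £31, q* = 160.
With the tax collected from sellers, supply shifts: qs = 6(p − 24.5) − 26.
Solving gives q = 139 with buyers paying £52 and sellers receiving £27.5 (the £24.5 wedge).
Quantity falls by |ΔQ| = |160 − 139| = 21.
DWL = ½ · t · |ΔQ| = ½ · 24.5 · 21 = £257.25.

Deadweight loss = £257.25 thousand.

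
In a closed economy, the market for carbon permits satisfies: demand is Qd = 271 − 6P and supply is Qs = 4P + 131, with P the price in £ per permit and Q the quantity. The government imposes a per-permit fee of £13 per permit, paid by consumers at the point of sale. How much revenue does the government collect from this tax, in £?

Tax revenue = £2025.4.

Before the tax: set 271 − 6P = 4P + 131 → P* = £14, Q* = 187.
With the tax collected from consumers, demand (in seller-price terms) shifts: Qd = 271 − 6(P + 13).
Solving gives Q = 155.8 with consumers paying £19.2 and producers receiving £6.2 (the £13 wedge).
Revenue = t · Q = 13 · 155.8 = £2025.4.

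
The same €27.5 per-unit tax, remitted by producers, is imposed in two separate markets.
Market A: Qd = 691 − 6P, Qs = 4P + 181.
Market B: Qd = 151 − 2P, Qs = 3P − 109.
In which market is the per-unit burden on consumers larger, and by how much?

Market A: pre-tax P* = €51, Q* = 385; post-tax Q = 319; per-unit burden on consumers = €11.
Market B: pre-tax P* = €52, Q* = 47; post-tax Q = 14; per-unit burden on consumers = €16.5.
Difference: €11 vs €16.5 → market B is larger by €5.5.

Market B, by €5.5.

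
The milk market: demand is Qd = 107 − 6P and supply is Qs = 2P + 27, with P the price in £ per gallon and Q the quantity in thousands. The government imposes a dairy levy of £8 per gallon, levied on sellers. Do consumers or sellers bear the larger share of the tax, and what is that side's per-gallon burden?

Sellers bear the larger share: £6 per gallon.

Before the tax: set 107 − 6P = 2P + 27 → P* = £10, Q* = 47.
With the tax collected from sellers, supply shifts: Qs = 2(P − 8) + 27.
Solving gives Q = 35 with consumers paying £12 and sellers receiving £4 (the £8 wedge).
Per-gallon burden: consumers £2, sellers £6.
Sellers take the larger share because supply is less price-elastic here (demand slope 6 vs supply slope 2).
The less price-elastic side of the market bears the larger share of a per-unit tax.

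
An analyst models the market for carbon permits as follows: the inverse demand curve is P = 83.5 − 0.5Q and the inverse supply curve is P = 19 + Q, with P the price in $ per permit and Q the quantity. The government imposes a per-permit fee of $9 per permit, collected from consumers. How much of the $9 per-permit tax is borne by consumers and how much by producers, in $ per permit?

Rewrite in direct form: Qd = 167 − 2P and Qs = P − 19.
Before the tax: set 167 − 2P = P − 19 → P* = $62, Q* = 43.
With the tax collected from consumers, demand (in seller-price terms) shifts: Qd = 167 − 2(P + 9).
New equilibrium: consumers pay $65, producers receive $56, Q = 37. (Wedge: Pb − Ps = 9.)
Burden on consumers: $3; on producers: $6. (They sum to $9.)

Consumers bear $3 per permit; producers bear $6 per permit.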